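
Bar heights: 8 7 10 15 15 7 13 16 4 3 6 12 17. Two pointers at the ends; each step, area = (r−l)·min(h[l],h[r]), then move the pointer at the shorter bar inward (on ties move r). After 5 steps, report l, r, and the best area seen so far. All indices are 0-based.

l=5, r=12, best area=135

[0,12] min(8,17)*12=96 best=96 * → l++
[1,12] min(7,17)*11=77 best=96 → l++
[2,12] min(10,17)*10=100 best=100 * → l++
[3,12] min(15,17)*9=135 best=135 * → l++
[4,12] min(15,17)*8=120 best=135 → l++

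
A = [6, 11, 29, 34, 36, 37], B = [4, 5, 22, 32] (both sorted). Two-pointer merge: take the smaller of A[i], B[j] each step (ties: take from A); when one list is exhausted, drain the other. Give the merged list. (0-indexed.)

[4, 5, 6, 11, 22, 29, 32, 34, 36, 37]

i=0 j=0: A[i]=6>B[j]=4 take 4, j++
i=0 j=1: A[i]=6>B[j]=5 take 5, j++
i=0 j=2: A[i]=6<=B[j]=22 take 6, i++
i=1 j=2: A[i]=11<=B[j]=22 take 11, i++
i=2 j=2: A[i]=29>B[j]=22 take 22, j++
i=2 j=3: A[i]=29<=B[j]=32 take 29, i++
i=3 j=3: A[i]=34>B[j]=32 take 32, j++
i=3 j=4: B done, take A[i]=34, i++
i=4 j=4: B done, take A[i]=36, i++
i=5 j=4: B done, take A[i]=37, i++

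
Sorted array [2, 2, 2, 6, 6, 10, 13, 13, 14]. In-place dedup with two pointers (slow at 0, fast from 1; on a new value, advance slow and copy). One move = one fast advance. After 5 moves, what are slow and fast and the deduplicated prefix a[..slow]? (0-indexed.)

slow=2, fast=6, prefix=[2, 6, 10]

slow=0 fast=1: a[fast]=2=a[slow] dup, fast++
slow=0 fast=2: a[fast]=2=a[slow] dup, fast++
slow=0 fast=3: a[fast]=6≠a[slow]=2 write a[1]=6, slow++,fast++
slow=1 fast=4: a[fast]=6=a[slow] dup, fast++
slow=1 fast=5: a[fast]=10≠a[slow]=6 write a[2]=10, slow++,fast++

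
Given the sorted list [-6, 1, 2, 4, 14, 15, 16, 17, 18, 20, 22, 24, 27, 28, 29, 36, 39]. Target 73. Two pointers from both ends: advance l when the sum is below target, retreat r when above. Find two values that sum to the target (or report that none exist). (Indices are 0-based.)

l=0 r=16: -6+39=33 <73, l++
l=1 r=16: 1+39=40 <73, l++
l=2 r=16: 2+39=41 <73, l++
l=3 r=16: 4+39=43 <73, l++
l=4 r=16: 14+39=53 <73, l++
l=5 r=16: 15+39=54 <73, l++
l=6 r=16: 16+39=55 <73, l++
l=7 r=16: 17+39=56 <73, l++
l=8 r=16: 18+39=57 <73, l++
l=9 r=16: 20+39=59 <73, l++
l=10 r=16: 22+39=61 <73, l++
l=11 r=16: 24+39=63 <73, l++
l=12 r=16: 27+39=66 <73, l++
l=13 r=16: 28+39=67 <73, l++
l=14 r=16: 29+39=68 <73, l++
l=15 r=16: 36+39=75 >73, r--

no pair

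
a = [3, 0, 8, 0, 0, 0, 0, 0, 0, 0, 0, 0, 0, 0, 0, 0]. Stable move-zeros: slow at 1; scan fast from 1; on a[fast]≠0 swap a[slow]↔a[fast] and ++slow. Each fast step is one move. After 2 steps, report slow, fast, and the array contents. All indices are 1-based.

slow=2, fast=3, a=[3, 0, 8, 0, 0, 0, 0, 0, 0, 0, 0, 0, 0, 0, 0, 0]

(s=1,f=1) a[fast]=3≠0 swap→a[1]=3 → slow++,fast++
(s=2,f=2) a[fast]=0 → fast++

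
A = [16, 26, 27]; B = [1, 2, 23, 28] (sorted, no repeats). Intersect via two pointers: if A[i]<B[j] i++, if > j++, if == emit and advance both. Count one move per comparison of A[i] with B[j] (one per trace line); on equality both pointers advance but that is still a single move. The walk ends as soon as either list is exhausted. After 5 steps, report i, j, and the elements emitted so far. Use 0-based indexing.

i=0 j=0: 16>1, j++
i=0 j=1: 16>2, j++
i=0 j=2: 16<23, i++
i=1 j=2: 26>23, j++
i=1 j=3: 26<28, i++

i=2, j=3, emitted=[]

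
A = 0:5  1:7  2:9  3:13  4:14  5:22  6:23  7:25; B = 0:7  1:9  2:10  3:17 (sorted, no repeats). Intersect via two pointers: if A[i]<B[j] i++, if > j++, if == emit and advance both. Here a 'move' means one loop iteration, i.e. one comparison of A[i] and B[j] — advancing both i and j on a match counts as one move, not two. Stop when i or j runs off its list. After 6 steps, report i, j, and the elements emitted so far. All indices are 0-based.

i=5, j=3, emitted=[7, 9]

[i=0,j=0] 5<7 → i++
[i=1,j=0] 7==7 emit → i++,j++
[i=2,j=1] 9==9 emit → i++,j++
[i=3,j=2] 13>10 → j++
[i=3,j=3] 13<17 → i++
[i=4,j=3] 14<17 → i++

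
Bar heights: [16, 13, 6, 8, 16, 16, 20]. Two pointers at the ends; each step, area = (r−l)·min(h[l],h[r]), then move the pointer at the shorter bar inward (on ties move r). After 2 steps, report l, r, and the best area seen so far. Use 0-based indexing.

l=2, r=6, best area=96

l=0 r=6: min(16,20)*6=96 best=96 *, l++
l=1 r=6: min(13,20)*5=65 best=96, l++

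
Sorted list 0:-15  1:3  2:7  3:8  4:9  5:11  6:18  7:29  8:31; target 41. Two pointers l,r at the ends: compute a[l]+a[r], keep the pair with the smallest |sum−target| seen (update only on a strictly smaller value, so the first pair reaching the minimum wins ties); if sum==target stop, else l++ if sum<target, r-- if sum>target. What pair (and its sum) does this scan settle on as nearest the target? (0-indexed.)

pair (9, 31) with sum 40 (|Δ|=1)

l=0 r=8: -15+31=16 d=25 *, l++
l=1 r=8: 3+31=34 d=7 *, l++
l=2 r=8: 7+31=38 d=3 *, l++
l=3 r=8: 8+31=39 d=2 *, l++
l=4 r=8: 9+31=40 d=1 *, l++
l=5 r=8: 11+31=42 d=1, r--
l=5 r=7: 11+29=40 d=1, l++
l=6 r=7: 18+29=47 d=6, r--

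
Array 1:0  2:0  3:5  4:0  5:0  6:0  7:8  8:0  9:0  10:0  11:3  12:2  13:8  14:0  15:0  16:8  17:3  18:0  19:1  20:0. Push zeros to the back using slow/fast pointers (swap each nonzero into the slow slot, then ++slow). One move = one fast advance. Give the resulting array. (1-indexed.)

[5, 8, 3, 2, 8, 8, 3, 1, 0, 0, 0, 0, 0, 0, 0, 0, 0, 0, 0, 0]

(s=1,f=1) a[fast]=0 → fast++
(s=1,f=2) a[fast]=0 → fast++
(s=1,f=3) a[fast]=5≠0 swap→a[1]=5 → slow++,fast++
(s=2,f=4) a[fast]=0 → fast++
(s=2,f=5) a[fast]=0 → fast++
(s=2,f=6) a[fast]=0 → fast++
(s=2,f=7) a[fast]=8≠0 swap→a[2]=8 → slow++,fast++
(s=3,f=8) a[fast]=0 → fast++
(s=3,f=9) a[fast]=0 → fast++
(s=3,f=10) a[fast]=0 → fast++
(s=3,f=11) a[fast]=3≠0 swap→a[3]=3 → slow++,fast++
(s=4,f=12) a[fast]=2≠0 swap→a[4]=2 → slow++,fast++
(s=5,f=13) a[fast]=8≠0 swap→a[5]=8 → slow++,fast++
(s=6,f=14) a[fast]=0 → fast++
(s=6,f=15) a[fast]=0 → fast++
(s=6,f=16) a[fast]=8≠0 swap→a[6]=8 → slow++,fast++
(s=7,f=17) a[fast]=3≠0 swap→a[7]=3 → slow++,fast++
(s=8,f=18) a[fast]=0 → fast++
(s=8,f=19) a[fast]=1≠0 swap→a[8]=1 → slow++,fast++
(s=9,f=20) a[fast]=0 → fast++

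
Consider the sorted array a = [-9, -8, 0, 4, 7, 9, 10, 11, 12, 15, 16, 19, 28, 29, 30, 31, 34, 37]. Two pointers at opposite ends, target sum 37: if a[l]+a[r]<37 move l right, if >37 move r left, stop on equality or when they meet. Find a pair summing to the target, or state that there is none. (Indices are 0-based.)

[0,17] -9+37=28 <37 → l++
[1,17] -8+37=29 <37 → l++
[2,17] 0+37=37 → found

(0, 37)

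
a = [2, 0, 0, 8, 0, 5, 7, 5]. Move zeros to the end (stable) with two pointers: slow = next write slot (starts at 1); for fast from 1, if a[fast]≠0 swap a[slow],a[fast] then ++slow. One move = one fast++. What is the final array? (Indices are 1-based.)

[2, 8, 5, 7, 5, 0, 0, 0]

(s=1,f=1) a[fast]=2≠0 swap→a[1]=2 → slow++,fast++
(s=2,f=2) a[fast]=0 → fast++
(s=2,f=3) a[fast]=0 → fast++
(s=2,f=4) a[fast]=8≠0 swap→a[2]=8 → slow++,fast++
(s=3,f=5) a[fast]=0 → fast++
(s=3,f=6) a[fast]=5≠0 swap→a[3]=5 → slow++,fast++
(s=4,f=7) a[fast]=7≠0 swap→a[4]=7 → slow++,fast++
(s=5,f=8) a[fast]=5≠0 swap→a[5]=5 → slow++,fast++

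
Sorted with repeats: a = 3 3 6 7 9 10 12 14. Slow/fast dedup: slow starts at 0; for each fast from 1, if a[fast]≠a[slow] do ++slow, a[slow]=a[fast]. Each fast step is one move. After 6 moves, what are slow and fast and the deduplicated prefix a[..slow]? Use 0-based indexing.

(s=0,f=1) a[fast]=3=a[slow] dup → fast++
(s=0,f=2) a[fast]=6≠a[slow]=3 write a[1]=6 → slow++,fast++
(s=1,f=3) a[fast]=7≠a[slow]=6 write a[2]=7 → slow++,fast++
(s=2,f=4) a[fast]=9≠a[slow]=7 write a[3]=9 → slow++,fast++
(s=3,f=5) a[fast]=10≠a[slow]=9 write a[4]=10 → slow++,fast++
(s=4,f=6) a[fast]=12≠a[slow]=10 write a[5]=12 → slow++,fast++

slow=5, fast=7, prefix=[3, 6, 7, 9, 10, 12]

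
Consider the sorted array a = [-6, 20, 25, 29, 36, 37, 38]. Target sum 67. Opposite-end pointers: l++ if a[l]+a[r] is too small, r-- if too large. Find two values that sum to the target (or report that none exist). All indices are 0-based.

[0,6] -6+38=32 <67 → l++
[1,6] 20+38=58 <67 → l++
[2,6] 25+38=63 <67 → l++
[3,6] 29+38=67 → found

(29, 38)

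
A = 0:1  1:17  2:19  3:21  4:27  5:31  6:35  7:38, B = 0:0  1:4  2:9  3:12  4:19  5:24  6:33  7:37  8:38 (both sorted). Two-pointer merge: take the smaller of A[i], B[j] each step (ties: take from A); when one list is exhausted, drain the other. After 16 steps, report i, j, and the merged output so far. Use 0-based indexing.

[i=0,j=0] A[i]=1>B[j]=0 take 0 → j++
[i=0,j=1] A[i]=1<=B[j]=4 take 1 → i++
[i=1,j=1] A[i]=17>B[j]=4 take 4 → j++
[i=1,j=2] A[i]=17>B[j]=9 take 9 → j++
[i=1,j=3] A[i]=17>B[j]=12 take 12 → j++
[i=1,j=4] A[i]=17<=B[j]=19 take 17 → i++
[i=2,j=4] A[i]=19<=B[j]=19 take 19 → i++
[i=3,j=4] A[i]=21>B[j]=19 take 19 → j++
[i=3,j=5] A[i]=21<=B[j]=24 take 21 → i++
[i=4,j=5] A[i]=27>B[j]=24 take 24 → j++
[i=4,j=6] A[i]=27<=B[j]=33 take 27 → i++
[i=5,j=6] A[i]=31<=B[j]=33 take 31 → i++
[i=6,j=6] A[i]=35>B[j]=33 take 33 → j++
[i=6,j=7] A[i]=35<=B[j]=37 take 35 → i++
[i=7,j=7] A[i]=38>B[j]=37 take 37 → j++
[i=7,j=8] A[i]=38<=B[j]=38 take 38 → i++

i=8, j=8, merged so far=[0, 1, 4, 9, 12, 17, 19, 19, 21, 24, 27, 31, 33, 35, 37, 38]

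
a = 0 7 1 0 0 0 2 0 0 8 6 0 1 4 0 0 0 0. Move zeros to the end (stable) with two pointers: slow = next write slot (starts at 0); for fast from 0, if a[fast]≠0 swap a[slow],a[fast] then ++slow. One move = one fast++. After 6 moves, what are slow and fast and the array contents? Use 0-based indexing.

slow=2, fast=6, a=[7, 1, 0, 0, 0, 0, 2, 0, 0, 8, 6, 0, 1, 4, 0, 0, 0, 0]

(s=0,f=0) a[fast]=0 → fast++
(s=0,f=1) a[fast]=7≠0 swap→a[0]=7 → slow++,fast++
(s=1,f=2) a[fast]=1≠0 swap→a[1]=1 → slow++,fast++
(s=2,f=3) a[fast]=0 → fast++
(s=2,f=4) a[fast]=0 → fast++
(s=2,f=5) a[fast]=0 → fast++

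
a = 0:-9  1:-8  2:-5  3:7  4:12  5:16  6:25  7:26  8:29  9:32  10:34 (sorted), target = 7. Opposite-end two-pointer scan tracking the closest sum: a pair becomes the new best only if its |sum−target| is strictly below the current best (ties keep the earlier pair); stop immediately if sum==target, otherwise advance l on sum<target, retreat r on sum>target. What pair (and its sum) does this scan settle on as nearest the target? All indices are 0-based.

[0,10] -9+34=25 d=18 * → r--
[0,9] -9+32=23 d=16 * → r--
[0,8] -9+29=20 d=13 * → r--
[0,7] -9+26=17 d=10 * → r--
[0,6] -9+25=16 d=9 * → r--
[0,5] -9+16=7 d=0 * → stop

pair (-9, 16) with sum 7 (|Δ|=0)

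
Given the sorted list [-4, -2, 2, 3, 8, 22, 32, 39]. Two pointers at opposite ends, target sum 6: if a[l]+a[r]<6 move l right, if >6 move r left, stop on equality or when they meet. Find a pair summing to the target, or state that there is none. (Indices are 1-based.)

[1,8] -4+39=35 >6 → r--
[1,7] -4+32=28 >6 → r--
[1,6] -4+22=18 >6 → r--
[1,5] -4+8=4 <6 → l++
[2,5] -2+8=6 → found

(-2, 8)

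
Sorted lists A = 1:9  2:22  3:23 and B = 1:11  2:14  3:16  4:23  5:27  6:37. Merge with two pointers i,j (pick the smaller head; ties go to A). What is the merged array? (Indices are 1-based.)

i=1 j=1: A[i]=9<=B[j]=11 take 9, i++
i=2 j=1: A[i]=22>B[j]=11 take 11, j++
i=2 j=2: A[i]=22>B[j]=14 take 14, j++
i=2 j=3: A[i]=22>B[j]=16 take 16, j++
i=2 j=4: A[i]=22<=B[j]=23 take 22, i++
i=3 j=4: A[i]=23<=B[j]=23 take 23, i++
i=4 j=4: A done, take B[j]=23, j++
i=4 j=5: A done, take B[j]=27, j++
i=4 j=6: A done, take B[j]=37, j++

[9, 11, 14, 16, 22, 23, 23, 27, 37]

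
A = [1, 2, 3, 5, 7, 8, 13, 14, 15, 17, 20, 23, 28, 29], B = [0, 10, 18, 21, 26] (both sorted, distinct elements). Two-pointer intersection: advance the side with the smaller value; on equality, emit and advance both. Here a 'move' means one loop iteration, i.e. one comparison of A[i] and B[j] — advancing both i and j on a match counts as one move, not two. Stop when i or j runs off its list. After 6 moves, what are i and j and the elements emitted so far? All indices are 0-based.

i=5, j=1, emitted=[]

i=0 j=0: 1>0, j++
i=0 j=1: 1<10, i++
i=1 j=1: 2<10, i++
i=2 j=1: 3<10, i++
i=3 j=1: 5<10, i++
i=4 j=1: 7<10, i++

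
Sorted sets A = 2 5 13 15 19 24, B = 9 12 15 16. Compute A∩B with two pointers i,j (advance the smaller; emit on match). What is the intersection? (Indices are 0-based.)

i=0 j=0: 2<9, i++
i=1 j=0: 5<9, i++
i=2 j=0: 13>9, j++
i=2 j=1: 13>12, j++
i=2 j=2: 13<15, i++
i=3 j=2: 15==15 emit, i++,j++
i=4 j=3: 19>16, j++

intersection = [15]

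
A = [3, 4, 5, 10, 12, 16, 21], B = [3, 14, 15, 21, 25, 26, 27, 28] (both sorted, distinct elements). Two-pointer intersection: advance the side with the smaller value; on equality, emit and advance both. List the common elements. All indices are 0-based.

intersection = [3, 21]

i=0 j=0: 3==3 emit, i++,j++
i=1 j=1: 4<14, i++
i=2 j=1: 5<14, i++
i=3 j=1: 10<14, i++
i=4 j=1: 12<14, i++
i=5 j=1: 16>14, j++
i=5 j=2: 16>15, j++
i=5 j=3: 16<21, i++
i=6 j=3: 21==21 emit, i++,j++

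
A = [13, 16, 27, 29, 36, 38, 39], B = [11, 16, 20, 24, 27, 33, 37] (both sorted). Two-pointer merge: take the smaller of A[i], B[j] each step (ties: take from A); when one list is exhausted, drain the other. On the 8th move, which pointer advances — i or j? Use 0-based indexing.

[i=0,j=0] A[i]=13>B[j]=11 take 11 → j++
[i=0,j=1] A[i]=13<=B[j]=16 take 13 → i++
[i=1,j=1] A[i]=16<=B[j]=16 take 16 → i++
[i=2,j=1] A[i]=27>B[j]=16 take 16 → j++
[i=2,j=2] A[i]=27>B[j]=20 take 20 → j++
[i=2,j=3] A[i]=27>B[j]=24 take 24 → j++
[i=2,j=4] A[i]=27<=B[j]=27 take 27 → i++
[i=3,j=4] A[i]=29>B[j]=27 take 27 → j++

j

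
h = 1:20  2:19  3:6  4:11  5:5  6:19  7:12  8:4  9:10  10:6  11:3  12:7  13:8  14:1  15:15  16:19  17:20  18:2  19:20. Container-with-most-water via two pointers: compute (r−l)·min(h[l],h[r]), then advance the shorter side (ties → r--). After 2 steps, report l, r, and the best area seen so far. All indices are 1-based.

l=1, r=17, best area=360

l=1 r=19: min(20,20)*18=360 best=360 *, r--
l=1 r=18: min(20,2)*17=34 best=360, r--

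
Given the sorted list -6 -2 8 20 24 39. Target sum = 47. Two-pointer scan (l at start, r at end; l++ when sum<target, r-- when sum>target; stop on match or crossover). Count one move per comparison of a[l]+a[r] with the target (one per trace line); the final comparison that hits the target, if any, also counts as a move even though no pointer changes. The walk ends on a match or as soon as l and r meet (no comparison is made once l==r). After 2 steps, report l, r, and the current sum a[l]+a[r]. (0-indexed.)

l=2, r=5, sum=47

[0,5] -6+39=33 <47 → l++
[1,5] -2+39=37 <47 → l++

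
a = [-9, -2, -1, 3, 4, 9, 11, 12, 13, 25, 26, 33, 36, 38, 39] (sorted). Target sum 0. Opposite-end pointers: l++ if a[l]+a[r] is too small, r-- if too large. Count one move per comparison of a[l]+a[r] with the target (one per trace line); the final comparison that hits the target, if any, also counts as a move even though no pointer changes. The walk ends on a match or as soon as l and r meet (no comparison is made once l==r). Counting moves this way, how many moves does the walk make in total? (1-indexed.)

10 moves

[1,15] -9+39=30 >0 → r--
[1,14] -9+38=29 >0 → r--
[1,13] -9+36=27 >0 → r--
[1,12] -9+33=24 >0 → r--
[1,11] -9+26=17 >0 → r--
[1,10] -9+25=16 >0 → r--
[1,9] -9+13=4 >0 → r--
[1,8] -9+12=3 >0 → r--
[1,7] -9+11=2 >0 → r--
[1,6] -9+9=0 → found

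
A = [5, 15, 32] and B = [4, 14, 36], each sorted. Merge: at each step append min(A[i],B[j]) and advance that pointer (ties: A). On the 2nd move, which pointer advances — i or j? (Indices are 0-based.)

[i=0,j=0] A[i]=5>B[j]=4 take 4 → j++
[i=0,j=1] A[i]=5<=B[j]=14 take 5 → i++

i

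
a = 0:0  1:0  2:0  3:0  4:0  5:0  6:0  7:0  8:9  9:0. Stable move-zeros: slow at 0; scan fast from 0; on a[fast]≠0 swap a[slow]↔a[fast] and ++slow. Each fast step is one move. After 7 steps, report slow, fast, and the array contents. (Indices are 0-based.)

slow=0, fast=7, a=[0, 0, 0, 0, 0, 0, 0, 0, 9, 0]

slow=0 fast=0: a[fast]=0, fast++
slow=0 fast=1: a[fast]=0, fast++
slow=0 fast=2: a[fast]=0, fast++
slow=0 fast=3: a[fast]=0, fast++
slow=0 fast=4: a[fast]=0, fast++
slow=0 fast=5: a[fast]=0, fast++
slow=0 fast=6: a[fast]=0, fast++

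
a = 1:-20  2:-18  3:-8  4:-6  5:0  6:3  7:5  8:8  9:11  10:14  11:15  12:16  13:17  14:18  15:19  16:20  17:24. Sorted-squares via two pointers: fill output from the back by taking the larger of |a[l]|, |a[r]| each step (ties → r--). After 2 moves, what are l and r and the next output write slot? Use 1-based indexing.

l=1, r=15, next write slot=15

l=1 r=17: |-20|<=|24| out[17]=576, r--
l=1 r=16: |-20|<=|20| out[16]=400, r--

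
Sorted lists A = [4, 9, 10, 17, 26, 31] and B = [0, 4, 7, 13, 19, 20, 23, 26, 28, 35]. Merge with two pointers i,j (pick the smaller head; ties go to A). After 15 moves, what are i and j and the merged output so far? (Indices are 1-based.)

[i=1,j=1] A[i]=4>B[j]=0 take 0 → j++
[i=1,j=2] A[i]=4<=B[j]=4 take 4 → i++
[i=2,j=2] A[i]=9>B[j]=4 take 4 → j++
[i=2,j=3] A[i]=9>B[j]=7 take 7 → j++
[i=2,j=4] A[i]=9<=B[j]=13 take 9 → i++
[i=3,j=4] A[i]=10<=B[j]=13 take 10 → i++
[i=4,j=4] A[i]=17>B[j]=13 take 13 → j++
[i=4,j=5] A[i]=17<=B[j]=19 take 17 → i++
[i=5,j=5] A[i]=26>B[j]=19 take 19 → j++
[i=5,j=6] A[i]=26>B[j]=20 take 20 → j++
[i=5,j=7] A[i]=26>B[j]=23 take 23 → j++
[i=5,j=8] A[i]=26<=B[j]=26 take 26 → i++
[i=6,j=8] A[i]=31>B[j]=26 take 26 → j++
[i=6,j=9] A[i]=31>B[j]=28 take 28 → j++
[i=6,j=10] A[i]=31<=B[j]=35 take 31 → i++

i=7, j=10, merged so far=[0, 4, 4, 7, 9, 10, 13, 17, 19, 20, 23, 26, 26, 28, 31]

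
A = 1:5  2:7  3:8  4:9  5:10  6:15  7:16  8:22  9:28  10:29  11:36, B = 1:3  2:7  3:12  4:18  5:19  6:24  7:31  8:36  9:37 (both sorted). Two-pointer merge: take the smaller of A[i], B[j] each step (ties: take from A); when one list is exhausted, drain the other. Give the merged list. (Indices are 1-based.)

[3, 5, 7, 7, 8, 9, 10, 12, 15, 16, 18, 19, 22, 24, 28, 29, 31, 36, 36, 37]

[i=1,j=1] A[i]=5>B[j]=3 take 3 → j++
[i=1,j=2] A[i]=5<=B[j]=7 take 5 → i++
[i=2,j=2] A[i]=7<=B[j]=7 take 7 → i++
[i=3,j=2] A[i]=8>B[j]=7 take 7 → j++
[i=3,j=3] A[i]=8<=B[j]=12 take 8 → i++
[i=4,j=3] A[i]=9<=B[j]=12 take 9 → i++
[i=5,j=3] A[i]=10<=B[j]=12 take 10 → i++
[i=6,j=3] A[i]=15>B[j]=12 take 12 → j++
[i=6,j=4] A[i]=15<=B[j]=18 take 15 → i++
[i=7,j=4] A[i]=16<=B[j]=18 take 16 → i++
[i=8,j=4] A[i]=22>B[j]=18 take 18 → j++
[i=8,j=5] A[i]=22>B[j]=19 take 19 → j++
[i=8,j=6] A[i]=22<=B[j]=24 take 22 → i++
[i=9,j=6] A[i]=28>B[j]=24 take 24 → j++
[i=9,j=7] A[i]=28<=B[j]=31 take 28 → i++
[i=10,j=7] A[i]=29<=B[j]=31 take 29 → i++
[i=11,j=7] A[i]=36>B[j]=31 take 31 → j++
[i=11,j=8] A[i]=36<=B[j]=36 take 36 → i++
[i=12,j=8] A done, take B[j]=36 → j++
[i=12,j=9] A done, take B[j]=37 → j++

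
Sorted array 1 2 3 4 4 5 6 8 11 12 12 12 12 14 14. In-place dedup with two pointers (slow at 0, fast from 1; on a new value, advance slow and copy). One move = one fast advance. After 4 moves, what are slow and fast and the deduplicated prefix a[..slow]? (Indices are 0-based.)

slow=0 fast=1: a[fast]=2≠a[slow]=1 write a[1]=2, slow++,fast++
slow=1 fast=2: a[fast]=3≠a[slow]=2 write a[2]=3, slow++,fast++
slow=2 fast=3: a[fast]=4≠a[slow]=3 write a[3]=4, slow++,fast++
slow=3 fast=4: a[fast]=4=a[slow] dup, fast++

slow=3, fast=5, prefix=[1, 2, 3, 4]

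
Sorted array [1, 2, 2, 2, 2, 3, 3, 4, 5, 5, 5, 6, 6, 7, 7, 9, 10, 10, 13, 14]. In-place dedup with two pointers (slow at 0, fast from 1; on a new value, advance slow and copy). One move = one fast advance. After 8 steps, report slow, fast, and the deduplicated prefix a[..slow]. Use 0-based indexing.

slow=0 fast=1: a[fast]=2≠a[slow]=1 write a[1]=2, slow++,fast++
slow=1 fast=2: a[fast]=2=a[slow] dup, fast++
slow=1 fast=3: a[fast]=2=a[slow] dup, fast++
slow=1 fast=4: a[fast]=2=a[slow] dup, fast++
slow=1 fast=5: a[fast]=3≠a[slow]=2 write a[2]=3, slow++,fast++
slow=2 fast=6: a[fast]=3=a[slow] dup, fast++
slow=2 fast=7: a[fast]=4≠a[slow]=3 write a[3]=4, slow++,fast++
slow=3 fast=8: a[fast]=5≠a[slow]=4 write a[4]=5, slow++,fast++

slow=4, fast=9, prefix=[1, 2, 3, 4, 5]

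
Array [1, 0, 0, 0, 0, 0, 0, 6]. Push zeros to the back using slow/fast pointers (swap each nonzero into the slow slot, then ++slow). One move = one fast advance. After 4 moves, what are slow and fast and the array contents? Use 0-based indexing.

slow=1, fast=4, a=[1, 0, 0, 0, 0, 0, 0, 6]

(s=0,f=0) a[fast]=1≠0 swap→a[0]=1 → slow++,fast++
(s=1,f=1) a[fast]=0 → fast++
(s=1,f=2) a[fast]=0 → fast++
(s=1,f=3) a[fast]=0 → fast++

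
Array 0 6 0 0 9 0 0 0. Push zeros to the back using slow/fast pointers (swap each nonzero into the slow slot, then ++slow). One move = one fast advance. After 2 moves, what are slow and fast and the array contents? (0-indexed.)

(s=0,f=0) a[fast]=0 → fast++
(s=0,f=1) a[fast]=6≠0 swap→a[0]=6 → slow++,fast++

slow=1, fast=2, a=[6, 0, 0, 0, 9, 0, 0, 0]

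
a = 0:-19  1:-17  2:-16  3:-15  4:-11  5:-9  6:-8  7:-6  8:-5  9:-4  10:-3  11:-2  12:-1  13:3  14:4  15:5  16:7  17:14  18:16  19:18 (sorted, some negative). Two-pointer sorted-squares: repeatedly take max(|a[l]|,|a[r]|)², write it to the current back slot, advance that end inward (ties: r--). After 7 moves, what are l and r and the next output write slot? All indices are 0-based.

l=4, r=16, next write slot=12

l=0 r=19: |-19|>|18| out[19]=361, l++
l=1 r=19: |-17|<=|18| out[18]=324, r--
l=1 r=18: |-17|>|16| out[17]=289, l++
l=2 r=18: |-16|<=|16| out[16]=256, r--
l=2 r=17: |-16|>|14| out[15]=256, l++
l=3 r=17: |-15|>|14| out[14]=225, l++
l=4 r=17: |-11|<=|14| out[13]=196, r--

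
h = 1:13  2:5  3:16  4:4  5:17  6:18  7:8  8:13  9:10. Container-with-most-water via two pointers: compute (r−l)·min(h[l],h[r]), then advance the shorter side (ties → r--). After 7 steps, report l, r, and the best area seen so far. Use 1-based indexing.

l=5, r=6, best area=91

[1,9] min(13,10)*8=80 best=80 * → r--
[1,8] min(13,13)*7=91 best=91 * → r--
[1,7] min(13,8)*6=48 best=91 → r--
[1,6] min(13,18)*5=65 best=91 → l++
[2,6] min(5,18)*4=20 best=91 → l++
[3,6] min(16,18)*3=48 best=91 → l++
[4,6] min(4,18)*2=8 best=91 → l++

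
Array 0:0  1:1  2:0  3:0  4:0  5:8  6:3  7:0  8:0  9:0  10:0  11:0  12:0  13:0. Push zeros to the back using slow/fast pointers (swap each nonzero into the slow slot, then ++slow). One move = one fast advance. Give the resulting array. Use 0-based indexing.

[1, 8, 3, 0, 0, 0, 0, 0, 0, 0, 0, 0, 0, 0]

(s=0,f=0) a[fast]=0 → fast++
(s=0,f=1) a[fast]=1≠0 swap→a[0]=1 → slow++,fast++
(s=1,f=2) a[fast]=0 → fast++
(s=1,f=3) a[fast]=0 → fast++
(s=1,f=4) a[fast]=0 → fast++
(s=1,f=5) a[fast]=8≠0 swap→a[1]=8 → slow++,fast++
(s=2,f=6) a[fast]=3≠0 swap→a[2]=3 → slow++,fast++
(s=3,f=7) a[fast]=0 → fast++
(s=3,f=8) a[fast]=0 → fast++
(s=3,f=9) a[fast]=0 → fast++
(s=3,f=10) a[fast]=0 → fast++
(s=3,f=11) a[fast]=0 → fast++
(s=3,f=12) a[fast]=0 → fast++
(s=3,f=13) a[fast]=0 → fast++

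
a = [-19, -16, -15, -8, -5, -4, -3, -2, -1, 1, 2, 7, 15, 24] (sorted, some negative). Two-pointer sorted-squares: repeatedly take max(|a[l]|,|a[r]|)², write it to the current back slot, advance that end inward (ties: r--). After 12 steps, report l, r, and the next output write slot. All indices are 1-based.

[1,14] |-19|<=|24| out[14]=576 → r--
[1,13] |-19|>|15| out[13]=361 → l++
[2,13] |-16|>|15| out[12]=256 → l++
[3,13] |-15|<=|15| out[11]=225 → r--
[3,12] |-15|>|7| out[10]=225 → l++
[4,12] |-8|>|7| out[9]=64 → l++
[5,12] |-5|<=|7| out[8]=49 → r--
[5,11] |-5|>|2| out[7]=25 → l++
[6,11] |-4|>|2| out[6]=16 → l++
[7,11] |-3|>|2| out[5]=9 → l++
[8,11] |-2|<=|2| out[4]=4 → r--
[8,10] |-2|>|1| out[3]=4 → l++

l=9, r=10, next write slot=2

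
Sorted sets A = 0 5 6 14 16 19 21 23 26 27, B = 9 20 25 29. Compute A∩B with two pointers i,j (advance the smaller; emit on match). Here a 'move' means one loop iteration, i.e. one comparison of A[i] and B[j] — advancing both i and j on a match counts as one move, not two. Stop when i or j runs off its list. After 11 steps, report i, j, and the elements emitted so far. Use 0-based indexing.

i=8, j=3, emitted=[]

[i=0,j=0] 0<9 → i++
[i=1,j=0] 5<9 → i++
[i=2,j=0] 6<9 → i++
[i=3,j=0] 14>9 → j++
[i=3,j=1] 14<20 → i++
[i=4,j=1] 16<20 → i++
[i=5,j=1] 19<20 → i++
[i=6,j=1] 21>20 → j++
[i=6,j=2] 21<25 → i++
[i=7,j=2] 23<25 → i++
[i=8,j=2] 26>25 → j++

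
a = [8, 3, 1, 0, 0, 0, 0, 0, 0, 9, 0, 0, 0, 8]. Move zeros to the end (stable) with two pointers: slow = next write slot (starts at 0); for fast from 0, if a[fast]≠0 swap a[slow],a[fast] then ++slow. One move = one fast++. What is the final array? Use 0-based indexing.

[8, 3, 1, 9, 8, 0, 0, 0, 0, 0, 0, 0, 0, 0]

slow=0 fast=0: a[fast]=8≠0 swap→a[0]=8, slow++,fast++
slow=1 fast=1: a[fast]=3≠0 swap→a[1]=3, slow++,fast++
slow=2 fast=2: a[fast]=1≠0 swap→a[2]=1, slow++,fast++
slow=3 fast=3: a[fast]=0, fast++
slow=3 fast=4: a[fast]=0, fast++
slow=3 fast=5: a[fast]=0, fast++
slow=3 fast=6: a[fast]=0, fast++
slow=3 fast=7: a[fast]=0, fast++
slow=3 fast=8: a[fast]=0, fast++
slow=3 fast=9: a[fast]=9≠0 swap→a[3]=9, slow++,fast++
slow=4 fast=10: a[fast]=0, fast++
slow=4 fast=11: a[fast]=0, fast++
slow=4 fast=12: a[fast]=0, fast++
slow=4 fast=13: a[fast]=8≠0 swap→a[4]=8, slow++,fast++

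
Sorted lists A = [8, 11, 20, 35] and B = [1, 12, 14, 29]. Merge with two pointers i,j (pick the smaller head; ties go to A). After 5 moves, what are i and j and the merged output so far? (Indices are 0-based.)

i=2, j=3, merged so far=[1, 8, 11, 12, 14]

i=0 j=0: A[i]=8>B[j]=1 take 1, j++
i=0 j=1: A[i]=8<=B[j]=12 take 8, i++
i=1 j=1: A[i]=11<=B[j]=12 take 11, i++
i=2 j=1: A[i]=20>B[j]=12 take 12, j++
i=2 j=2: A[i]=20>B[j]=14 take 14, j++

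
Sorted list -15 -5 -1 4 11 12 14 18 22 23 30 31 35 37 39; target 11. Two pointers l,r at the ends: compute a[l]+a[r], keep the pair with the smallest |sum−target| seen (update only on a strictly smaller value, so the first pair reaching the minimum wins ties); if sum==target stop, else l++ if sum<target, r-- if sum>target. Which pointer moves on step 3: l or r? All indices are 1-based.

r

l=1 r=15: -15+39=24 d=13 *, r--
l=1 r=14: -15+37=22 d=11 *, r--
l=1 r=13: -15+35=20 d=9 *, r--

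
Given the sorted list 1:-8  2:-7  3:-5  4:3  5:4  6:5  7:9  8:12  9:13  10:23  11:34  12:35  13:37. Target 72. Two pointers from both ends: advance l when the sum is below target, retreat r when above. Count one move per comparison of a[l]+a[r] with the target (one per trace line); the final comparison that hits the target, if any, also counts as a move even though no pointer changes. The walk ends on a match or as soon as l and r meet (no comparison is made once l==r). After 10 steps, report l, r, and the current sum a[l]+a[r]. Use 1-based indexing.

l=1 r=13: -8+37=29 <72, l++
l=2 r=13: -7+37=30 <72, l++
l=3 r=13: -5+37=32 <72, l++
l=4 r=13: 3+37=40 <72, l++
l=5 r=13: 4+37=41 <72, l++
l=6 r=13: 5+37=42 <72, l++
l=7 r=13: 9+37=46 <72, l++
l=8 r=13: 12+37=49 <72, l++
l=9 r=13: 13+37=50 <72, l++
l=10 r=13: 23+37=60 <72, l++

l=11, r=13, sum=71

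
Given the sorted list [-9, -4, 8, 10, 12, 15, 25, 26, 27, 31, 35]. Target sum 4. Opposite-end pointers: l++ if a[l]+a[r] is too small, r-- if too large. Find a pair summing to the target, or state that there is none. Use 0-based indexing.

[0,10] -9+35=26 >4 → r--
[0,9] -9+31=22 >4 → r--
[0,8] -9+27=18 >4 → r--
[0,7] -9+26=17 >4 → r--
[0,6] -9+25=16 >4 → r--
[0,5] -9+15=6 >4 → r--
[0,4] -9+12=3 <4 → l++
[1,4] -4+12=8 >4 → r--
[1,3] -4+10=6 >4 → r--
[1,2] -4+8=4 → found

(-4, 8)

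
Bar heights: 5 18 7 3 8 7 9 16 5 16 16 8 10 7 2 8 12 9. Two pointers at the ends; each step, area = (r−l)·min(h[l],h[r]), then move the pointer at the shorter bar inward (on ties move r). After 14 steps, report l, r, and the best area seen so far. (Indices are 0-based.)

l=1, r=4, best area=180

[0,17] min(5,9)*17=85 best=85 * → l++
[1,17] min(18,9)*16=144 best=144 * → r--
[1,16] min(18,12)*15=180 best=180 * → r--
[1,15] min(18,8)*14=112 best=180 → r--
[1,14] min(18,2)*13=26 best=180 → r--
[1,13] min(18,7)*12=84 best=180 → r--
[1,12] min(18,10)*11=110 best=180 → r--
[1,11] min(18,8)*10=80 best=180 → r--
[1,10] min(18,16)*9=144 best=180 → r--
[1,9] min(18,16)*8=128 best=180 → r--
[1,8] min(18,5)*7=35 best=180 → r--
[1,7] min(18,16)*6=96 best=180 → r--
[1,6] min(18,9)*5=45 best=180 → r--
[1,5] min(18,7)*4=28 best=180 → r--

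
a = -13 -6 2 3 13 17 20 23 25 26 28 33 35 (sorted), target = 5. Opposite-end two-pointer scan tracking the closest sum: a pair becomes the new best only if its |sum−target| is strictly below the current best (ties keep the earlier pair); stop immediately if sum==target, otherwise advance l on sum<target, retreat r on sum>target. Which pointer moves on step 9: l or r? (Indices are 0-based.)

[0,12] -13+35=22 d=17 * → r--
[0,11] -13+33=20 d=15 * → r--
[0,10] -13+28=15 d=10 * → r--
[0,9] -13+26=13 d=8 * → r--
[0,8] -13+25=12 d=7 * → r--
[0,7] -13+23=10 d=5 * → r--
[0,6] -13+20=7 d=2 * → r--
[0,5] -13+17=4 d=1 * → l++
[1,5] -6+17=11 d=6 → r--

r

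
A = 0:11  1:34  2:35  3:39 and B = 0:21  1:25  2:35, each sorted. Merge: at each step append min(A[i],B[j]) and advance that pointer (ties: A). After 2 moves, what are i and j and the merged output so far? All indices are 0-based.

[i=0,j=0] A[i]=11<=B[j]=21 take 11 → i++
[i=1,j=0] A[i]=34>B[j]=21 take 21 → j++

i=1, j=1, merged so far=[11, 21]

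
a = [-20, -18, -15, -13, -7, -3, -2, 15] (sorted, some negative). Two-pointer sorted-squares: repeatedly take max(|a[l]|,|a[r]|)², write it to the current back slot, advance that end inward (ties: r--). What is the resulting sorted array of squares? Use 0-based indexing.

[4, 9, 49, 169, 225, 225, 324, 400]

l=0 r=7: |-20|>|15| out[7]=400, l++
l=1 r=7: |-18|>|15| out[6]=324, l++
l=2 r=7: |-15|<=|15| out[5]=225, r--
l=2 r=6: |-15|>|-2| out[4]=225, l++
l=3 r=6: |-13|>|-2| out[3]=169, l++
l=4 r=6: |-7|>|-2| out[2]=49, l++
l=5 r=6: |-3|>|-2| out[1]=9, l++
l=6 r=6: |-2|<=|-2| out[0]=4, r--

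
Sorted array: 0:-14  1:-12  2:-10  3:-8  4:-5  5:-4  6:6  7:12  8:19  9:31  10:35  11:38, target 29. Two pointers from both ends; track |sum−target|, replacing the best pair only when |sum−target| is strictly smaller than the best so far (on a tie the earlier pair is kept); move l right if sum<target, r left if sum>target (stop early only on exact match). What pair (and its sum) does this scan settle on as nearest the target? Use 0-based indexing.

[0,11] -14+38=24 d=5 * → l++
[1,11] -12+38=26 d=3 * → l++
[2,11] -10+38=28 d=1 * → l++
[3,11] -8+38=30 d=1 → r--
[3,10] -8+35=27 d=2 → l++
[4,10] -5+35=30 d=1 → r--
[4,9] -5+31=26 d=3 → l++
[5,9] -4+31=27 d=2 → l++
[6,9] 6+31=37 d=8 → r--
[6,8] 6+19=25 d=4 → l++
[7,8] 12+19=31 d=2 → r--

pair (-10, 38) with sum 28 (|Δ|=1)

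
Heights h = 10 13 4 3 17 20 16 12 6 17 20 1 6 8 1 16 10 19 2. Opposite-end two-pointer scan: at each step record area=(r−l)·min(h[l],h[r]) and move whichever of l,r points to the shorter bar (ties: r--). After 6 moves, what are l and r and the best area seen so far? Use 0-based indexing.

[0,18] min(10,2)*18=36 best=36 * → r--
[0,17] min(10,19)*17=170 best=170 * → l++
[1,17] min(13,19)*16=208 best=208 * → l++
[2,17] min(4,19)*15=60 best=208 → l++
[3,17] min(3,19)*14=42 best=208 → l++
[4,17] min(17,19)*13=221 best=221 * → l++

l=5, r=17, best area=221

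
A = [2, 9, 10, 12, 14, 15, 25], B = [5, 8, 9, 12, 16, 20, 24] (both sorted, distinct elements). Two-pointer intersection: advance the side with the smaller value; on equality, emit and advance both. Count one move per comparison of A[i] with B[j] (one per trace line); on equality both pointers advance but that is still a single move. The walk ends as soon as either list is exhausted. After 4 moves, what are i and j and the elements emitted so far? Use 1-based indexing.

i=1 j=1: 2<5, i++
i=2 j=1: 9>5, j++
i=2 j=2: 9>8, j++
i=2 j=3: 9==9 emit, i++,j++

i=3, j=4, emitted=[9]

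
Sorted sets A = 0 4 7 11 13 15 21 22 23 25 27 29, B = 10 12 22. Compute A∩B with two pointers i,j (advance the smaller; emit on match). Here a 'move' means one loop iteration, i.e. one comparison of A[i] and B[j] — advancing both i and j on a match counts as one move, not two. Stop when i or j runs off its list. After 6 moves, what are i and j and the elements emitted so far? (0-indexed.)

i=0 j=0: 0<10, i++
i=1 j=0: 4<10, i++
i=2 j=0: 7<10, i++
i=3 j=0: 11>10, j++
i=3 j=1: 11<12, i++
i=4 j=1: 13>12, j++

i=4, j=2, emitted=[]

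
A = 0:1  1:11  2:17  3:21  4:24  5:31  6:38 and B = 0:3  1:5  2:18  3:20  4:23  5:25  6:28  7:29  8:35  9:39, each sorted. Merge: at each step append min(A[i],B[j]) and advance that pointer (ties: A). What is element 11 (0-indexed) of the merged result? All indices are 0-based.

i=0 j=0: A[i]=1<=B[j]=3 take 1, i++
i=1 j=0: A[i]=11>B[j]=3 take 3, j++
i=1 j=1: A[i]=11>B[j]=5 take 5, j++
i=1 j=2: A[i]=11<=B[j]=18 take 11, i++
i=2 j=2: A[i]=17<=B[j]=18 take 17, i++
i=3 j=2: A[i]=21>B[j]=18 take 18, j++
i=3 j=3: A[i]=21>B[j]=20 take 20, j++
i=3 j=4: A[i]=21<=B[j]=23 take 21, i++
i=4 j=4: A[i]=24>B[j]=23 take 23, j++
i=4 j=5: A[i]=24<=B[j]=25 take 24, i++
i=5 j=5: A[i]=31>B[j]=25 take 25, j++
i=5 j=6: A[i]=31>B[j]=28 take 28, j++
i=5 j=7: A[i]=31>B[j]=29 take 29, j++
i=5 j=8: A[i]=31<=B[j]=35 take 31, i++
i=6 j=8: A[i]=38>B[j]=35 take 35, j++
i=6 j=9: A[i]=38<=B[j]=39 take 38, i++
i=7 j=9: A done, take B[j]=39, j++

merged[11] = 28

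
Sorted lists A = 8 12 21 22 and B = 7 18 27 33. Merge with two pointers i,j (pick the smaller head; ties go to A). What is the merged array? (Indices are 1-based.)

[7, 8, 12, 18, 21, 22, 27, 33]

i=1 j=1: A[i]=8>B[j]=7 take 7, j++
i=1 j=2: A[i]=8<=B[j]=18 take 8, i++
i=2 j=2: A[i]=12<=B[j]=18 take 12, i++
i=3 j=2: A[i]=21>B[j]=18 take 18, j++
i=3 j=3: A[i]=21<=B[j]=27 take 21, i++
i=4 j=3: A[i]=22<=B[j]=27 take 22, i++
i=5 j=3: A done, take B[j]=27, j++
i=5 j=4: A done, take B[j]=33, j++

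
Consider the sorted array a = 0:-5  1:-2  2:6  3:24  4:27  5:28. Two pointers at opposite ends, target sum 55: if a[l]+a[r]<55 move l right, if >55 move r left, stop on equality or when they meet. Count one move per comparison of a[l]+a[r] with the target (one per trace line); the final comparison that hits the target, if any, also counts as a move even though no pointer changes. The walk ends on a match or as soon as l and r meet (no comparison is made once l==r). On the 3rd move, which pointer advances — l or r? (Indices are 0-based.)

l

[0,5] -5+28=23 <55 → l++
[1,5] -2+28=26 <55 → l++
[2,5] 6+28=34 <55 → l++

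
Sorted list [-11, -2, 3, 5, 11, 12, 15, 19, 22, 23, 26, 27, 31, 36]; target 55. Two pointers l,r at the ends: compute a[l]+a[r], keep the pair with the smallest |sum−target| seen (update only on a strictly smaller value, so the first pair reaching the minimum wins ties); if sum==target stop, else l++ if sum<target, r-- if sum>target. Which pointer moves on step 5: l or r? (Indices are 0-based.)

[0,13] -11+36=25 d=30 * → l++
[1,13] -2+36=34 d=21 * → l++
[2,13] 3+36=39 d=16 * → l++
[3,13] 5+36=41 d=14 * → l++
[4,13] 11+36=47 d=8 * → l++

l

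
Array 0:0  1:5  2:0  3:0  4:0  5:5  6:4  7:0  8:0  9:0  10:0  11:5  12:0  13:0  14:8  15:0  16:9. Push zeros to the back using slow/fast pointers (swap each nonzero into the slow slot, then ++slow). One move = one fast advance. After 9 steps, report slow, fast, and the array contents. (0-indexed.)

(s=0,f=0) a[fast]=0 → fast++
(s=0,f=1) a[fast]=5≠0 swap→a[0]=5 → slow++,fast++
(s=1,f=2) a[fast]=0 → fast++
(s=1,f=3) a[fast]=0 → fast++
(s=1,f=4) a[fast]=0 → fast++
(s=1,f=5) a[fast]=5≠0 swap→a[1]=5 → slow++,fast++
(s=2,f=6) a[fast]=4≠0 swap→a[2]=4 → slow++,fast++
(s=3,f=7) a[fast]=0 → fast++
(s=3,f=8) a[fast]=0 → fast++

slow=3, fast=9, a=[5, 5, 4, 0, 0, 0, 0, 0, 0, 0, 0, 5, 0, 0, 8, 0, 9]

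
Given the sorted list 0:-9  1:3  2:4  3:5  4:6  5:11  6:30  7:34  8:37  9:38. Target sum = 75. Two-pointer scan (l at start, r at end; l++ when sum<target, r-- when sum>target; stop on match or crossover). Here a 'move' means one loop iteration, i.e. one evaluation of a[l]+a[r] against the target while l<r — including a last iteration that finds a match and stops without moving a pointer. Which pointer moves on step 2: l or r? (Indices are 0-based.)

l=0 r=9: -9+38=29 <75, l++
l=1 r=9: 3+38=41 <75, l++

l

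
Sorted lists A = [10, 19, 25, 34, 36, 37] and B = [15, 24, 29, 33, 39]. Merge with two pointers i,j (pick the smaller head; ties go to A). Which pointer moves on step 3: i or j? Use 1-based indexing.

i

[i=1,j=1] A[i]=10<=B[j]=15 take 10 → i++
[i=2,j=1] A[i]=19>B[j]=15 take 15 → j++
[i=2,j=2] A[i]=19<=B[j]=24 take 19 → i++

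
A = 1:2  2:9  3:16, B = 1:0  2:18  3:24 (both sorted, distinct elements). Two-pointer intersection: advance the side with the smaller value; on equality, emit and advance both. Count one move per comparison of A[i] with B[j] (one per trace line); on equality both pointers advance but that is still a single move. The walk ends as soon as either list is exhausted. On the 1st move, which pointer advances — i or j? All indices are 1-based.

i=1 j=1: 2>0, j++

j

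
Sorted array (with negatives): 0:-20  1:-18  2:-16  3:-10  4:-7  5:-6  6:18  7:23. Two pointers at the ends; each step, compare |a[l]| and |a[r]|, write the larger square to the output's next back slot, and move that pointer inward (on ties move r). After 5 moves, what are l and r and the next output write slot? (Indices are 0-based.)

l=3, r=5, next write slot=2

l=0 r=7: |-20|<=|23| out[7]=529, r--
l=0 r=6: |-20|>|18| out[6]=400, l++
l=1 r=6: |-18|<=|18| out[5]=324, r--
l=1 r=5: |-18|>|-6| out[4]=324, l++
l=2 r=5: |-16|>|-6| out[3]=256, l++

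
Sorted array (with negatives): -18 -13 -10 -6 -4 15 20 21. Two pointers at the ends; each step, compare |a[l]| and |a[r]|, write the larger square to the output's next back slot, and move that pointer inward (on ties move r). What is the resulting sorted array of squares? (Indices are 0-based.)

[16, 36, 100, 169, 225, 324, 400, 441]

[0,7] |-18|<=|21| out[7]=441 → r--
[0,6] |-18|<=|20| out[6]=400 → r--
[0,5] |-18|>|15| out[5]=324 → l++
[1,5] |-13|<=|15| out[4]=225 → r--
[1,4] |-13|>|-4| out[3]=169 → l++
[2,4] |-10|>|-4| out[2]=100 → l++
[3,4] |-6|>|-4| out[1]=36 → l++
[4,4] |-4|<=|-4| out[0]=16 → r--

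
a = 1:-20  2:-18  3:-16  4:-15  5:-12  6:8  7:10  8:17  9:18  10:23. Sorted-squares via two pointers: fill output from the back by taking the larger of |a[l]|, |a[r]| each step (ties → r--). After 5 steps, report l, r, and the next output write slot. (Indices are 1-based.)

l=1 r=10: |-20|<=|23| out[10]=529, r--
l=1 r=9: |-20|>|18| out[9]=400, l++
l=2 r=9: |-18|<=|18| out[8]=324, r--
l=2 r=8: |-18|>|17| out[7]=324, l++
l=3 r=8: |-16|<=|17| out[6]=289, r--

l=3, r=7, next write slot=5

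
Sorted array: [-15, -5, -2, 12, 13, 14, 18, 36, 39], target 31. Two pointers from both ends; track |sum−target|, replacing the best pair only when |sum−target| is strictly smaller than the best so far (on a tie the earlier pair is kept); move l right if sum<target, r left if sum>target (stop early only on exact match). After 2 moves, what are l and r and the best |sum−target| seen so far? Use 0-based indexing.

l=0 r=8: -15+39=24 d=7 *, l++
l=1 r=8: -5+39=34 d=3 *, r--

l=1, r=7, best |Δ|=3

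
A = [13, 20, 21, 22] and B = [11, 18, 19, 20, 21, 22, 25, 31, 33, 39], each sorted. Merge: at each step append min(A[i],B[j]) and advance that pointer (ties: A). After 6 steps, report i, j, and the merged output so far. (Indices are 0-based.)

[i=0,j=0] A[i]=13>B[j]=11 take 11 → j++
[i=0,j=1] A[i]=13<=B[j]=18 take 13 → i++
[i=1,j=1] A[i]=20>B[j]=18 take 18 → j++
[i=1,j=2] A[i]=20>B[j]=19 take 19 → j++
[i=1,j=3] A[i]=20<=B[j]=20 take 20 → i++
[i=2,j=3] A[i]=21>B[j]=20 take 20 → j++

i=2, j=4, merged so far=[11, 13, 18, 19, 20, 20]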